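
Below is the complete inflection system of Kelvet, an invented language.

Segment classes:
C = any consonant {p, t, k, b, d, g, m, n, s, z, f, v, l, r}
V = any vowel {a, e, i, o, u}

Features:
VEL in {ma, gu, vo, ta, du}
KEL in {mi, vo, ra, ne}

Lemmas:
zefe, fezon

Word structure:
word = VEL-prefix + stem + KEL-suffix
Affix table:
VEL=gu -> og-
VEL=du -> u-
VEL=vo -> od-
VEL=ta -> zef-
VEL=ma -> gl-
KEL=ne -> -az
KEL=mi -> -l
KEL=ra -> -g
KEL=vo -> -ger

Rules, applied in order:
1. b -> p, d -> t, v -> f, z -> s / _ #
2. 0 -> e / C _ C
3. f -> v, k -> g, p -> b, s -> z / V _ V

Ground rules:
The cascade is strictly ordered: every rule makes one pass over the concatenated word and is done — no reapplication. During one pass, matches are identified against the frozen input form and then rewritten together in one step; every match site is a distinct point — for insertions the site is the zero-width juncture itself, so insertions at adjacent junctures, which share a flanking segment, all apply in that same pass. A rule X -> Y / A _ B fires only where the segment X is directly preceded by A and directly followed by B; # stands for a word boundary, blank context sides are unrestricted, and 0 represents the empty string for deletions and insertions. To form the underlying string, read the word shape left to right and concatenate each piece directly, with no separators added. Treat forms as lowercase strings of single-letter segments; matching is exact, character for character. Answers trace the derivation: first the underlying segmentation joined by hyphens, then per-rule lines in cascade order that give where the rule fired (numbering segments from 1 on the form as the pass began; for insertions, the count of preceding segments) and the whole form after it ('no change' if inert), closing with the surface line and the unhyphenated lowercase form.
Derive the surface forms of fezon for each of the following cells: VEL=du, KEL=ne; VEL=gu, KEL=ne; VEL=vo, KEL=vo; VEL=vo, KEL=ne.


cell VEL=du, KEL=ne:
underlying: u-fezon-az
1. b -> p, d -> t, v -> f, z -> s / _ #: fires at position(s) 8: ufezonas
2. 0 -> e / C _ C: no change
3. f -> v, k -> g, p -> b, s -> z / V _ V: fires at position(s) 2: uvezonas
surface: uvezonas

cell VEL=gu, KEL=ne:
underlying: og-fezon-az
1. b -> p, d -> t, v -> f, z -> s / _ #: fires at position(s) 9: ogfezonas
2. 0 -> e / C _ C: inserts after position(s) 2: ogefezonas
3. f -> v, k -> g, p -> b, s -> z / V _ V: fires at position(s) 4: ogevezonas
surface: ogevezonas

cell VEL=vo, KEL=vo:
underlying: od-fezon-ger
1. b -> p, d -> t, v -> f, z -> s / _ #: no change
2. 0 -> e / C _ C: inserts after position(s) 2, 7: odefezoneger
3. f -> v, k -> g, p -> b, s -> z / V _ V: fires at position(s) 4: odevezoneger
surface: odevezoneger

cell VEL=vo, KEL=ne:
underlying: od-fezon-az
1. b -> p, d -> t, v -> f, z -> s / _ #: fires at position(s) 9: odfezonas
2. 0 -> e / C _ C: inserts after position(s) 2: odefezonas
3. f -> v, k -> g, p -> b, s -> z / V _ V: fires at position(s) 4: odevezonas
surface: odevezonas


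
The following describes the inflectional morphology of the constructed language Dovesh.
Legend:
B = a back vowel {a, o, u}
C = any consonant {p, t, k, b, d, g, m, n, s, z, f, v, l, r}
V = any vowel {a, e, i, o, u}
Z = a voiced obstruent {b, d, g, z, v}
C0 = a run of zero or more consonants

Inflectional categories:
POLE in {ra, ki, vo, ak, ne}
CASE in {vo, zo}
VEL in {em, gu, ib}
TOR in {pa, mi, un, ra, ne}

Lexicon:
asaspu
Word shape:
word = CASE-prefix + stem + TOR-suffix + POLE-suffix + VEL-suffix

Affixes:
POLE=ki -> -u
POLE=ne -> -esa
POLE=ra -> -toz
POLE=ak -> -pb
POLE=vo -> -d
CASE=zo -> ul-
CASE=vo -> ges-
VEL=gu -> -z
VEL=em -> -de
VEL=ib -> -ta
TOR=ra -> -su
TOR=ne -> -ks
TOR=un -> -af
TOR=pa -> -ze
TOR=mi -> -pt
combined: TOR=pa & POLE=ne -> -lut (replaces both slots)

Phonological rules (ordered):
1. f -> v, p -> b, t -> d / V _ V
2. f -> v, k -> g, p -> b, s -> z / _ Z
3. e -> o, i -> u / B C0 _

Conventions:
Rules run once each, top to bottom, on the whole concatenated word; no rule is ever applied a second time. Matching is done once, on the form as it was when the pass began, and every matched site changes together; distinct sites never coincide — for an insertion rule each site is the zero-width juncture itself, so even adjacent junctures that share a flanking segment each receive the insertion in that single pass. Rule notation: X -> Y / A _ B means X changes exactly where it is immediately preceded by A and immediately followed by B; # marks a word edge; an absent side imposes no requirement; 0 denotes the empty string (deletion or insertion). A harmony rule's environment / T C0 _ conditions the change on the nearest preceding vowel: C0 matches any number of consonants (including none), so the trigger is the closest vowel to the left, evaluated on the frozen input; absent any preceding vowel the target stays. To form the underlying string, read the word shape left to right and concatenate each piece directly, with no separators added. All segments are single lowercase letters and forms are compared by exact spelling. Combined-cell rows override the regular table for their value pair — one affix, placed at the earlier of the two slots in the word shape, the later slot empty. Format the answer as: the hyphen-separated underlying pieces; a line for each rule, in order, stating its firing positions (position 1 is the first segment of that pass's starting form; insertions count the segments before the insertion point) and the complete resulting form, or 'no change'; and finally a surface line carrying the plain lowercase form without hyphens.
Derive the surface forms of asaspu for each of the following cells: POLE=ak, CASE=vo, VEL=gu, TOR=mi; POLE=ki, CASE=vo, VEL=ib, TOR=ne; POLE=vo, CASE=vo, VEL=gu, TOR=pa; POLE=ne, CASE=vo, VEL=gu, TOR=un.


cell POLE=ak, CASE=vo, VEL=gu, TOR=mi:
underlying: ges-asaspu-pt-pb-z
1. f -> v, p -> b, t -> d / V _ V: no change
2. f -> v, k -> g, p -> b, s -> z / _ Z: fires at position(s) 12: gesasaspuptbbz
3. e -> o, i -> u / B C0 _: no change
surface: gesasaspuptbbz

cell POLE=ki, CASE=vo, VEL=ib, TOR=ne:
underlying: ges-asaspu-ks-u-ta
1. f -> v, p -> b, t -> d / V _ V: fires at position(s) 13: gesasaspuksuda
2. f -> v, k -> g, p -> b, s -> z / _ Z: no change
3. e -> o, i -> u / B C0 _: no change
surface: gesasaspuksuda

cell POLE=vo, CASE=vo, VEL=gu, TOR=pa:
underlying: ges-asaspu-ze-d-z
1. f -> v, p -> b, t -> d / V _ V: no change
2. f -> v, k -> g, p -> b, s -> z / _ Z: no change
3. e -> o, i -> u / B C0 _: fires at position(s) 11: gesasaspuzodz
surface: gesasaspuzodz

cell POLE=ne, CASE=vo, VEL=gu, TOR=un:
underlying: ges-asaspu-af-esa-z
1. f -> v, p -> b, t -> d / V _ V: fires at position(s) 11: gesasaspuavesaz
2. f -> v, k -> g, p -> b, s -> z / _ Z: no change
3. e -> o, i -> u / B C0 _: fires at position(s) 12: gesasaspuavosaz
surface: gesasaspuavosaz


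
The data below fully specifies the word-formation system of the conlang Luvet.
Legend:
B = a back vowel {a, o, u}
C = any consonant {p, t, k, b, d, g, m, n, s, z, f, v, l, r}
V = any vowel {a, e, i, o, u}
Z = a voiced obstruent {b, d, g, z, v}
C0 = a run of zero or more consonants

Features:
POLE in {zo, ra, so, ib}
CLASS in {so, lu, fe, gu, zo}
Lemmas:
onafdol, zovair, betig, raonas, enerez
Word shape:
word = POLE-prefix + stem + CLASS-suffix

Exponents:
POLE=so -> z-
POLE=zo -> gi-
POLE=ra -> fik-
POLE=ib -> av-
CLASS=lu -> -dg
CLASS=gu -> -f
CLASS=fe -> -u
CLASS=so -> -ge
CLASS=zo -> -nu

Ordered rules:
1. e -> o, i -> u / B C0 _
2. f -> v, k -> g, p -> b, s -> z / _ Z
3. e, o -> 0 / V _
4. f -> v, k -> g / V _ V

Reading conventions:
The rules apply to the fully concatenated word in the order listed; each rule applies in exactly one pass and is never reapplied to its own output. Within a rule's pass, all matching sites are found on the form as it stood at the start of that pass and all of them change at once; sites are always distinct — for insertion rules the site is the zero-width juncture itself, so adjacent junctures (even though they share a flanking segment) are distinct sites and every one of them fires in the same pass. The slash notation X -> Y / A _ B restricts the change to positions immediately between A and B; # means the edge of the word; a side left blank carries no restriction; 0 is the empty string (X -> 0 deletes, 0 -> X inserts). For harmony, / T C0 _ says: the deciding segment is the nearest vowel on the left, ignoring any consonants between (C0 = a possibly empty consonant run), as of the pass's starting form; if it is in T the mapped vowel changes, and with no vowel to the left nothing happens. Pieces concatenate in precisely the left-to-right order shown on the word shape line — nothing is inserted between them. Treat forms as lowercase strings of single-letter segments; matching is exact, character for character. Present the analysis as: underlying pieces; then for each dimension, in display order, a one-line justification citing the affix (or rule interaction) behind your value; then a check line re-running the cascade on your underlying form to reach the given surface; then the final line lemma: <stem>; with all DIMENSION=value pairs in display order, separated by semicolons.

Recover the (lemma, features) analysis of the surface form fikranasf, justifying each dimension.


underlying: fik-raonas-f
POLE=ra - signalled by the affix fik-
CLASS=gu - signalled by the affix -f
check: fikraonasf -> fikraonasf -> fikraonasf -> fikranasf -> fikranasf
lemma: raonas; POLE=ra; CLASS=gu


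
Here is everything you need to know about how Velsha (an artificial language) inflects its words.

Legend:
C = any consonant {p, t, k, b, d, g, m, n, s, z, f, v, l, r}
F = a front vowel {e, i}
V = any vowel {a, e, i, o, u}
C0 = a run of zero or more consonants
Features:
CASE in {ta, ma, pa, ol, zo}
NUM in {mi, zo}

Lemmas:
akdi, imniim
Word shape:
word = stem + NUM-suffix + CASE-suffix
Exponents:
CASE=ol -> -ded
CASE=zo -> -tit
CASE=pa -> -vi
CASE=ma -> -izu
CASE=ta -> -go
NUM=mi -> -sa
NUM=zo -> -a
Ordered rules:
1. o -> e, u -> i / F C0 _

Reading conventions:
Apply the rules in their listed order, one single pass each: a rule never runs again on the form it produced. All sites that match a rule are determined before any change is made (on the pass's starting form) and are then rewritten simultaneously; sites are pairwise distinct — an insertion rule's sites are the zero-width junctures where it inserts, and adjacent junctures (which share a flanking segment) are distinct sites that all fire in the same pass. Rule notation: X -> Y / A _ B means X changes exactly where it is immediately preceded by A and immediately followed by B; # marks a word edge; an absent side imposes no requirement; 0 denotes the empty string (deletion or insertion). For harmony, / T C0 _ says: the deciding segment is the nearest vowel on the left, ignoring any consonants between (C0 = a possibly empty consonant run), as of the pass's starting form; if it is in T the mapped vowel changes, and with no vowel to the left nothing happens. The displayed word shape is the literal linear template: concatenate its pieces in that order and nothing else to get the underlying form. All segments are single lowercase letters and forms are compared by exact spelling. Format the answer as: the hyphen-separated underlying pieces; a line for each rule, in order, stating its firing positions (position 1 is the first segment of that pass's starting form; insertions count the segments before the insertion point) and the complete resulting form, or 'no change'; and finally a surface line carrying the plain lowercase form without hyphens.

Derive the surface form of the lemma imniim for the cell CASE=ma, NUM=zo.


underlying: imniim-a-izu
1. o -> e, u -> i / F C0 _: fires at position(s) 10: imniimaizi
surface: imniimaizi


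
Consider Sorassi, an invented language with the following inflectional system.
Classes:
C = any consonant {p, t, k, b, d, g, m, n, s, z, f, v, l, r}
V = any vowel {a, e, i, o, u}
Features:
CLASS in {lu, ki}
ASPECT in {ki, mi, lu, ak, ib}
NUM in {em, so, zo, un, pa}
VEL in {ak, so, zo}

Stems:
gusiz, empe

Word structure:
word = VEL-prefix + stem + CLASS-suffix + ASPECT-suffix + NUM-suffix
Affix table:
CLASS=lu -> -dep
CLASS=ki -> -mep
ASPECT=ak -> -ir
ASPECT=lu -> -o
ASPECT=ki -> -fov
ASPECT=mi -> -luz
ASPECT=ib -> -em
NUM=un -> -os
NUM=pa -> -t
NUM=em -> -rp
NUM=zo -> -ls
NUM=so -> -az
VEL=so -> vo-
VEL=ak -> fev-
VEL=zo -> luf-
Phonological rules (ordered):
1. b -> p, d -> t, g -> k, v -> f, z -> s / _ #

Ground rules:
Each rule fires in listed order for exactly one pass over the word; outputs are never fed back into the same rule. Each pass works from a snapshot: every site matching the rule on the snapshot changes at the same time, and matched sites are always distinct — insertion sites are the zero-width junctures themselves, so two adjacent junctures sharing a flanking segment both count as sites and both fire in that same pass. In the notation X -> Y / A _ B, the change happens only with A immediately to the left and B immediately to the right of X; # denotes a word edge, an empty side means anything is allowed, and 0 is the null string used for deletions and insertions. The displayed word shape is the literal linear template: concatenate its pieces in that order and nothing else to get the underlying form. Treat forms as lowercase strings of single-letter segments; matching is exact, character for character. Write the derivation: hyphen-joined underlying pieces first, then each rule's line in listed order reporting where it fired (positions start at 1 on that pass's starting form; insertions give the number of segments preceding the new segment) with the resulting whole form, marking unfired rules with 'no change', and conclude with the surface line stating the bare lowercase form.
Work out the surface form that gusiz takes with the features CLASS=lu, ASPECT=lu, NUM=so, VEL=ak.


underlying: fev-gusiz-dep-o-az
1. b -> p, d -> t, g -> k, v -> f, z -> s / _ #: fires at position(s) 14: fevgusizdepoas
surface: fevgusizdepoas


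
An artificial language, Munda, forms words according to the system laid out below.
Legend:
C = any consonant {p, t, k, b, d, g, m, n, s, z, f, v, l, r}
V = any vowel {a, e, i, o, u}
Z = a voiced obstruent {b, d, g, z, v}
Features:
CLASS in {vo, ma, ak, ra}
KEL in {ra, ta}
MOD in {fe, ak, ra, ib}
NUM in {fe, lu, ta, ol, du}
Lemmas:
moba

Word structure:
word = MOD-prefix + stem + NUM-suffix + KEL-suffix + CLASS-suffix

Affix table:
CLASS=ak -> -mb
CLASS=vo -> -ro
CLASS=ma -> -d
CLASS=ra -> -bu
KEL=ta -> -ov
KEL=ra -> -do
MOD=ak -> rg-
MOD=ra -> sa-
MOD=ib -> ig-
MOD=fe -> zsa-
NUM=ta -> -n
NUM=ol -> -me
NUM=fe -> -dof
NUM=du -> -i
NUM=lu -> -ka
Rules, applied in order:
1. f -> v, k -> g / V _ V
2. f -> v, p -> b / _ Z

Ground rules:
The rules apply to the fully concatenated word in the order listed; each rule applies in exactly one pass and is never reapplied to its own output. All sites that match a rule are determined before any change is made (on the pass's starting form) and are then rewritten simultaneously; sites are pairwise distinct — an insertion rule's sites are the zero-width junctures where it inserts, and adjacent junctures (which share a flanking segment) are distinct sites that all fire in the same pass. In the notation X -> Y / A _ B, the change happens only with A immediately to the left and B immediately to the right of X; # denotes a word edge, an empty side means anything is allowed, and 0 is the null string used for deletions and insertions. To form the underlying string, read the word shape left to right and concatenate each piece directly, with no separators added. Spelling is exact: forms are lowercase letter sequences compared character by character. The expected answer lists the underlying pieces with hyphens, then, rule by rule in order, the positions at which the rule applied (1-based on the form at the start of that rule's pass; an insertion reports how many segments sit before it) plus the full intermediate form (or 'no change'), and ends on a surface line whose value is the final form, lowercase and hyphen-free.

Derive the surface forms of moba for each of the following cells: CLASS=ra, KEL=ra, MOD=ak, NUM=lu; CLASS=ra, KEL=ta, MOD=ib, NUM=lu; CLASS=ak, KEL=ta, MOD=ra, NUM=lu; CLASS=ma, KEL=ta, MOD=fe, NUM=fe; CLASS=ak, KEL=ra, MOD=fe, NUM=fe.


cell CLASS=ra, KEL=ra, MOD=ak, NUM=lu:
underlying: rg-moba-ka-do-bu
1. f -> v, k -> g / V _ V: fires at position(s) 7: rgmobagadobu
2. f -> v, p -> b / _ Z: no change
surface: rgmobagadobu

cell CLASS=ra, KEL=ta, MOD=ib, NUM=lu:
underlying: ig-moba-ka-ov-bu
1. f -> v, k -> g / V _ V: fires at position(s) 7: igmobagaovbu
2. f -> v, p -> b / _ Z: no change
surface: igmobagaovbu

cell CLASS=ak, KEL=ta, MOD=ra, NUM=lu:
underlying: sa-moba-ka-ov-mb
1. f -> v, k -> g / V _ V: fires at position(s) 7: samobagaovmb
2. f -> v, p -> b / _ Z: no change
surface: samobagaovmb

cell CLASS=ma, KEL=ta, MOD=fe, NUM=fe:
underlying: zsa-moba-dof-ov-d
1. f -> v, k -> g / V _ V: fires at position(s) 10: zsamobadovovd
2. f -> v, p -> b / _ Z: no change
surface: zsamobadovovd

cell CLASS=ak, KEL=ra, MOD=fe, NUM=fe:
underlying: zsa-moba-dof-do-mb
1. f -> v, k -> g / V _ V: no change
2. f -> v, p -> b / _ Z: fires at position(s) 10: zsamobadovdomb
surface: zsamobadovdomb


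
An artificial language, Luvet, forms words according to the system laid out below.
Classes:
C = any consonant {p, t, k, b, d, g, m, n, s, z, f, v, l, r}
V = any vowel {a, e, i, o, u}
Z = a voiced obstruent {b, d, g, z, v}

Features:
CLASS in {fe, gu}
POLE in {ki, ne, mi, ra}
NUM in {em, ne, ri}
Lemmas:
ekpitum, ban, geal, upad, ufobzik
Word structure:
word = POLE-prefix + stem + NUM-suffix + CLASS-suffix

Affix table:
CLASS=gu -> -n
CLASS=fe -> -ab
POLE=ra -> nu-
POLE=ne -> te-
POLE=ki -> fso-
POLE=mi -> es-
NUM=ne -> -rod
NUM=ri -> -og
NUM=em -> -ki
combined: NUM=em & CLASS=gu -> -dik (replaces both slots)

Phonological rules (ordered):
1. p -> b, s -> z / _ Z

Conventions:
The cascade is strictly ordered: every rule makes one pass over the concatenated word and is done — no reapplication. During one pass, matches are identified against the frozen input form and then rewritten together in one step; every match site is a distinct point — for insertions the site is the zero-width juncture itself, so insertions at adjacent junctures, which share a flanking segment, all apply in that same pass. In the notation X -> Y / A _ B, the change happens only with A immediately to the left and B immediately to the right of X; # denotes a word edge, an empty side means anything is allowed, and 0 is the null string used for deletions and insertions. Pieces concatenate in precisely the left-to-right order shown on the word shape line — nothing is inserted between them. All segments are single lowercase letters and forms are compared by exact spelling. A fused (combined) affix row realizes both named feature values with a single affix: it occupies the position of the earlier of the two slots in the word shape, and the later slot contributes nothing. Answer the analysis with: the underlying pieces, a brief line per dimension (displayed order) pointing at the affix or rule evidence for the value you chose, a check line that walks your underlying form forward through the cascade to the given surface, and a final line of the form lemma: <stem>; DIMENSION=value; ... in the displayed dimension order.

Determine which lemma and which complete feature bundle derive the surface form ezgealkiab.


underlying: es-geal-ki-ab
CLASS=fe - signalled by the affix -ab
POLE=mi - signalled by the affix es-
NUM=em - signalled by the affix -ki
check: esgealkiab -> ezgealkiab
lemma: geal; CLASS=fe; POLE=mi; NUM=em


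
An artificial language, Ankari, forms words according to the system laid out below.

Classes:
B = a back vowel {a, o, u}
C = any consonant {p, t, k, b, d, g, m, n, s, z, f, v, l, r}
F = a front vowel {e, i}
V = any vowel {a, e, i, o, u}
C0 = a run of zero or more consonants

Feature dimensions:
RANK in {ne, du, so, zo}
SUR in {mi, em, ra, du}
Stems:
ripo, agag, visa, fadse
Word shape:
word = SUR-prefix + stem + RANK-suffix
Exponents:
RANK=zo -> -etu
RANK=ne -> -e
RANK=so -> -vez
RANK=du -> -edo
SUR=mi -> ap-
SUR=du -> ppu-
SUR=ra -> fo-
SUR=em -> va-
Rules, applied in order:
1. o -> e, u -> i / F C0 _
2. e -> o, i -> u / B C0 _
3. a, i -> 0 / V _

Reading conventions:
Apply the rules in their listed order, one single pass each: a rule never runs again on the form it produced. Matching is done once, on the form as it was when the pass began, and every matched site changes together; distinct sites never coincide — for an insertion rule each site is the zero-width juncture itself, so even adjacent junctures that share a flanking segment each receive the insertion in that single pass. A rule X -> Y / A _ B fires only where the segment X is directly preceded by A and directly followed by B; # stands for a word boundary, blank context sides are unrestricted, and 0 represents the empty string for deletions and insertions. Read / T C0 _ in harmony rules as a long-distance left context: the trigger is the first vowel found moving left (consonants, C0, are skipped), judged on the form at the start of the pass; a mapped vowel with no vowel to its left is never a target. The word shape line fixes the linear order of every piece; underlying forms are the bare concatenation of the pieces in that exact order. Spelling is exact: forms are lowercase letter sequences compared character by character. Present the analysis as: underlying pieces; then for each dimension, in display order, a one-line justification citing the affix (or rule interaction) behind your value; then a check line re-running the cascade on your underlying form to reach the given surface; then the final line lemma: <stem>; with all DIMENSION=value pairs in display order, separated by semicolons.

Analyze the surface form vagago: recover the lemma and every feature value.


underlying: va-agag-e
RANK=ne - signalled by the affix -e
SUR=em - signalled by the affix va-
check: vaagage -> vaagage -> vaagago -> vagago
lemma: agag; RANK=ne; SUR=em


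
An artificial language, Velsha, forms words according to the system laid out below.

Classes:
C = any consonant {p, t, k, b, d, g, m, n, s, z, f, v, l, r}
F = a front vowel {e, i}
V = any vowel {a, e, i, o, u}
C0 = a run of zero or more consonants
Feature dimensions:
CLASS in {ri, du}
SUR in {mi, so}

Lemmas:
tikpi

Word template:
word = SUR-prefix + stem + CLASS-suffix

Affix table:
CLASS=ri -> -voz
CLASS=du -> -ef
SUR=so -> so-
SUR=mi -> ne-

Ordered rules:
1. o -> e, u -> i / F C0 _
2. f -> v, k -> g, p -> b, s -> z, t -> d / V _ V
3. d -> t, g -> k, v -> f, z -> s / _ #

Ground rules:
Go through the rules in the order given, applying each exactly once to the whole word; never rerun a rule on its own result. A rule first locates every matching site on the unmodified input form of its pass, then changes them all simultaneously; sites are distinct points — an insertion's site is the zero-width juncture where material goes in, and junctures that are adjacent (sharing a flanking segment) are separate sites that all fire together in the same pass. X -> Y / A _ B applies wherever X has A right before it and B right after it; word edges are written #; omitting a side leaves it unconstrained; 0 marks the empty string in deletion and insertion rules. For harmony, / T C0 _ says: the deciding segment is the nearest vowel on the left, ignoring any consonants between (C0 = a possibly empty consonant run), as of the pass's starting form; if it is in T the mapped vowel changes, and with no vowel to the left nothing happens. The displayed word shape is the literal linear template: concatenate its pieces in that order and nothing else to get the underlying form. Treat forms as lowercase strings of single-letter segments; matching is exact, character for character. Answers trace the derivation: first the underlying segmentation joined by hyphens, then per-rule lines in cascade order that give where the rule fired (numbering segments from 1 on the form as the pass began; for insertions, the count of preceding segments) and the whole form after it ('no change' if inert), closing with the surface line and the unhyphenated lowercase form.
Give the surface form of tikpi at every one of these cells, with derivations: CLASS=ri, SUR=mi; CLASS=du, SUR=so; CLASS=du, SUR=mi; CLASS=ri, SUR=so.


cell CLASS=ri, SUR=mi:
underlying: ne-tikpi-voz
1. o -> e, u -> i / F C0 _: fires at position(s) 9: netikpivez
2. f -> v, k -> g, p -> b, s -> z, t -> d / V _ V: fires at position(s) 3: nedikpivez
3. d -> t, g -> k, v -> f, z -> s / _ #: fires at position(s) 10: nedikpives
surface: nedikpives

cell CLASS=du, SUR=so:
underlying: so-tikpi-ef
1. o -> e, u -> i / F C0 _: no change
2. f -> v, k -> g, p -> b, s -> z, t -> d / V _ V: fires at position(s) 3: sodikpief
3. d -> t, g -> k, v -> f, z -> s / _ #: no change
surface: sodikpief

cell CLASS=du, SUR=mi:
underlying: ne-tikpi-ef
1. o -> e, u -> i / F C0 _: no change
2. f -> v, k -> g, p -> b, s -> z, t -> d / V _ V: fires at position(s) 3: nedikpief
3. d -> t, g -> k, v -> f, z -> s / _ #: no change
surface: nedikpief

cell CLASS=ri, SUR=so:
underlying: so-tikpi-voz
1. o -> e, u -> i / F C0 _: fires at position(s) 9: sotikpivez
2. f -> v, k -> g, p -> b, s -> z, t -> d / V _ V: fires at position(s) 3: sodikpivez
3. d -> t, g -> k, v -> f, z -> s / _ #: fires at position(s) 10: sodikpives
surface: sodikpives


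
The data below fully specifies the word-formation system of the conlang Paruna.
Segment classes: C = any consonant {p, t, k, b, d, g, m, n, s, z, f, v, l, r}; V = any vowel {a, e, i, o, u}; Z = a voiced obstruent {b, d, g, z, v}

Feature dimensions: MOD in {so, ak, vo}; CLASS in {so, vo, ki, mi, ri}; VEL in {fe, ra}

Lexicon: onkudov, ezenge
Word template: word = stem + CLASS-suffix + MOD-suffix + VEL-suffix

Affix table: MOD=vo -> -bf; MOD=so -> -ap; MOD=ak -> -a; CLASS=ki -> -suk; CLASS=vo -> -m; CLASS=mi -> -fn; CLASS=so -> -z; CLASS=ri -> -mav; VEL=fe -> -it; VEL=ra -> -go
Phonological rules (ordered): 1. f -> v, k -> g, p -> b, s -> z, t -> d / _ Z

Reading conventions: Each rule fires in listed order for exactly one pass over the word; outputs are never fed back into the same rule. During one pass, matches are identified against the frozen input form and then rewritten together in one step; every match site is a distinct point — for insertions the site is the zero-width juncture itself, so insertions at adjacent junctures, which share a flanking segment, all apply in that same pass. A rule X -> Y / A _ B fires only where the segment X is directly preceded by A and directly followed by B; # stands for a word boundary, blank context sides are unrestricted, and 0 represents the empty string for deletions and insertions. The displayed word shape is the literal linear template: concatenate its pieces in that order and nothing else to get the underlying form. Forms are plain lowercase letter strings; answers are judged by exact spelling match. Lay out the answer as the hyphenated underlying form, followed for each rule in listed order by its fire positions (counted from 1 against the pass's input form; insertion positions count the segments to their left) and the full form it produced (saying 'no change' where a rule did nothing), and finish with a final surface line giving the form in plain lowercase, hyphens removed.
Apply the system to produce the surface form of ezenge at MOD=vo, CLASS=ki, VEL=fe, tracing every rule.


underlying: ezenge-suk-bf-it
1. f -> v, k -> g, p -> b, s -> z, t -> d / _ Z: fires at position(s) 9: ezengesugbfit
surface: ezengesugbfit


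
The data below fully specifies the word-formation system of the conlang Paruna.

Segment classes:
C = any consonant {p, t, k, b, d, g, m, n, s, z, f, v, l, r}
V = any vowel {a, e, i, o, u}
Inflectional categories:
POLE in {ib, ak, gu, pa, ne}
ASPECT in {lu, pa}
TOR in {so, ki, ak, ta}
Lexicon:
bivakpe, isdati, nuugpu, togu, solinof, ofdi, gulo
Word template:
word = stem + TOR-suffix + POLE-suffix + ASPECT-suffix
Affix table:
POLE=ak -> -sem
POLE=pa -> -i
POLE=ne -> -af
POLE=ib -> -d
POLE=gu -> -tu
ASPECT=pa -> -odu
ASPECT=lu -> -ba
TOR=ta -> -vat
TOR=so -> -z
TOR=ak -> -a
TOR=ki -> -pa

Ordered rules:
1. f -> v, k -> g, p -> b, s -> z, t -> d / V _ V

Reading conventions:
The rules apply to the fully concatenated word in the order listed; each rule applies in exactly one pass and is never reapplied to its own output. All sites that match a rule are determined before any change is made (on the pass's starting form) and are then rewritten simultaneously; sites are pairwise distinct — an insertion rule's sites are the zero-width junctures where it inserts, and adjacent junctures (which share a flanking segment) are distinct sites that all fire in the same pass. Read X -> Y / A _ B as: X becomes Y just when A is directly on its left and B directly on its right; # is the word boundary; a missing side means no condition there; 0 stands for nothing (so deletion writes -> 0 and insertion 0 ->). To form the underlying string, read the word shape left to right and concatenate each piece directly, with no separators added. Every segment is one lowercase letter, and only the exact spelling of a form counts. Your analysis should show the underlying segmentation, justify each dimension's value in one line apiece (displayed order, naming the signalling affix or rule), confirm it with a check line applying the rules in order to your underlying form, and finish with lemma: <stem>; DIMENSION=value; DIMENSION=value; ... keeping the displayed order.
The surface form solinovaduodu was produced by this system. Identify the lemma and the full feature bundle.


underlying: solinof-a-tu-odu
POLE=gu - signalled by the affix -tu
ASPECT=pa - signalled by the affix -odu
TOR=ak - signalled by the affix -a
check: solinofatuodu -> solinovaduodu
lemma: solinof; POLE=gu; ASPECT=pa; TOR=ak


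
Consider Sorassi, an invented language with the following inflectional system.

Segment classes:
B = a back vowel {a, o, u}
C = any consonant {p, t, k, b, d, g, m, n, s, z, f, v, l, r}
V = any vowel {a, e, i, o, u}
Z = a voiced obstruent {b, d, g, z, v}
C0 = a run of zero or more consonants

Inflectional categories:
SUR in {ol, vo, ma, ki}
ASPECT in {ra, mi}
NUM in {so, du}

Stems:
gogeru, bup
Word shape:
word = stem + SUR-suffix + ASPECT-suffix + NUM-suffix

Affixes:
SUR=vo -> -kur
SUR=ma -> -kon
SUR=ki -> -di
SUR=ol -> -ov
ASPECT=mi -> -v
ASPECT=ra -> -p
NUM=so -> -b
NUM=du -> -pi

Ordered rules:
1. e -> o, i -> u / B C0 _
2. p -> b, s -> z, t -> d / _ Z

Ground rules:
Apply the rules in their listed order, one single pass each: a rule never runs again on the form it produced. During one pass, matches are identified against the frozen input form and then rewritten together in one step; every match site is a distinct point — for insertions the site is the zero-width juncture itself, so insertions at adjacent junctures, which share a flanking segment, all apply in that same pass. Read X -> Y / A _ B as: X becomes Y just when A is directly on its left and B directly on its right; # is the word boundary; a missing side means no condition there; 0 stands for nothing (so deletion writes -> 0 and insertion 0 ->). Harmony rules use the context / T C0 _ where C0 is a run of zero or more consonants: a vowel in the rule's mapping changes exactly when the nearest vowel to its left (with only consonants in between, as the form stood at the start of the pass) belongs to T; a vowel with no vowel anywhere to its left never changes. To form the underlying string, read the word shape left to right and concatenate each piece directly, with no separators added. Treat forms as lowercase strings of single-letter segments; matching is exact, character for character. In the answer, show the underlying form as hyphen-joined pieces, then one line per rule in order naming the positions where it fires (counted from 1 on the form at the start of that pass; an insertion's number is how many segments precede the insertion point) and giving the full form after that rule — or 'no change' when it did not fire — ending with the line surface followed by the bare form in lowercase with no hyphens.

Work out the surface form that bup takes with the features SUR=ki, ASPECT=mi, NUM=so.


underlying: bup-di-v-b
1. e -> o, i -> u / B C0 _: fires at position(s) 5: bupduvb
2. p -> b, s -> z, t -> d / _ Z: fires at position(s) 3: bubduvb
surface: bubduvb


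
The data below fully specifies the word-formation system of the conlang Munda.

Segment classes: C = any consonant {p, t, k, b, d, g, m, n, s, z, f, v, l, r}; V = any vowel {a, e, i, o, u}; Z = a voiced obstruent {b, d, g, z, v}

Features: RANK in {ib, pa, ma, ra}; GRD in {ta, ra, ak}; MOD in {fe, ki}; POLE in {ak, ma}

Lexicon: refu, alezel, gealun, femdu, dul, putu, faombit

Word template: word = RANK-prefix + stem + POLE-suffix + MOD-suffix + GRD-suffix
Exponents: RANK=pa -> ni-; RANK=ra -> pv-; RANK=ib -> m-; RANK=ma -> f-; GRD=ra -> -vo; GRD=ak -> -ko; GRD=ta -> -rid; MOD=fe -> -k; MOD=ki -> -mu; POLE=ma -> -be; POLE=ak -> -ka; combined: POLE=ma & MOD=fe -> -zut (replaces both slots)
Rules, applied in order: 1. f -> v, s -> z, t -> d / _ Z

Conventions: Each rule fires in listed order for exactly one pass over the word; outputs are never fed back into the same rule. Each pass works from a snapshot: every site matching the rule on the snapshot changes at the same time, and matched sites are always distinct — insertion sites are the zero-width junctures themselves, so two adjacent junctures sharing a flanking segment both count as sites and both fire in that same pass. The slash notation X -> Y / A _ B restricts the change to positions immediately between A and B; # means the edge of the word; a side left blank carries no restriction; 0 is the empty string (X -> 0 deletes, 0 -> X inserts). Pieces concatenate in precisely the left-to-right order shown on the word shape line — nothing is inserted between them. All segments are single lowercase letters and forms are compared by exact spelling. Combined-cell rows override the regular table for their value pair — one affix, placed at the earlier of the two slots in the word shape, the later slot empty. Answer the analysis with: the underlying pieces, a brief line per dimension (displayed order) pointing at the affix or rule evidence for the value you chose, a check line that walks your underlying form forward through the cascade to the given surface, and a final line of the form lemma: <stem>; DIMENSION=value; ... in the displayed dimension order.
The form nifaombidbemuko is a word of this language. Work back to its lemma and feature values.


underlying: ni-faombit-be-mu-ko
RANK=pa - signalled by the affix ni-
GRD=ak - signalled by the affix -ko
MOD=ki - signalled by the affix -mu
POLE=ma - signalled by the affix -be
check: nifaombitbemuko -> nifaombidbemuko
lemma: faombit; RANK=pa; GRD=ak; MOD=ki; POLE=ma


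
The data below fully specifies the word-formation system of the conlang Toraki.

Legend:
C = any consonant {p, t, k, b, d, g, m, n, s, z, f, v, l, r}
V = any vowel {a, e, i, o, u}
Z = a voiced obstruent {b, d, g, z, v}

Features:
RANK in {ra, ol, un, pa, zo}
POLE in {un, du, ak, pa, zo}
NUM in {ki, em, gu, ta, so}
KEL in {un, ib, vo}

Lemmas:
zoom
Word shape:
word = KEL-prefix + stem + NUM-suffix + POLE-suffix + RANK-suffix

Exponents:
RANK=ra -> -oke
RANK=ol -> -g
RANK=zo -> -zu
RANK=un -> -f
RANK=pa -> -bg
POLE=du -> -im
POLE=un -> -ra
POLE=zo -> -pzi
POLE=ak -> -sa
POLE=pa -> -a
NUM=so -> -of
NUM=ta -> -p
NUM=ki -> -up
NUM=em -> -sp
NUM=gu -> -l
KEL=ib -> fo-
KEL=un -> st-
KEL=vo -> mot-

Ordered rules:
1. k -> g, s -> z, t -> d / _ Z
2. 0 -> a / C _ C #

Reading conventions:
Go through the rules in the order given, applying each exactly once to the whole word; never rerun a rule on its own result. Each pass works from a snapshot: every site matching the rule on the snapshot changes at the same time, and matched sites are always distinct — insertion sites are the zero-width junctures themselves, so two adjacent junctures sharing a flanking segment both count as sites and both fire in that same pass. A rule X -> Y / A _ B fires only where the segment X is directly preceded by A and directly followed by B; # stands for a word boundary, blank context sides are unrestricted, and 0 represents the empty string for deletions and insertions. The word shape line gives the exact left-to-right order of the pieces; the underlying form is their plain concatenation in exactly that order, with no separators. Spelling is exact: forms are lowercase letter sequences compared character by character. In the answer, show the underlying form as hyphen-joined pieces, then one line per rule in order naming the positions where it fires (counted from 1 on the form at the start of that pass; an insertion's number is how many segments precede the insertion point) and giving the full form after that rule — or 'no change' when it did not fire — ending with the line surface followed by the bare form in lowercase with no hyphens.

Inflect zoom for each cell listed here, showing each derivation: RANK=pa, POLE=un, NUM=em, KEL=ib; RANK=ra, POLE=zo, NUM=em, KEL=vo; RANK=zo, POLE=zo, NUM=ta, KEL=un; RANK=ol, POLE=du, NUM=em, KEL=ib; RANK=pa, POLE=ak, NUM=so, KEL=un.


cell RANK=pa, POLE=un, NUM=em, KEL=ib:
underlying: fo-zoom-sp-ra-bg
1. k -> g, s -> z, t -> d / _ Z: no change
2. 0 -> a / C _ C #: inserts after position(s) 11: fozoomsprabag
surface: fozoomsprabag

cell RANK=ra, POLE=zo, NUM=em, KEL=vo:
underlying: mot-zoom-sp-pzi-oke
1. k -> g, s -> z, t -> d / _ Z: fires at position(s) 3: modzoomsppzioke
2. 0 -> a / C _ C #: no change
surface: modzoomsppzioke

cell RANK=zo, POLE=zo, NUM=ta, KEL=un:
underlying: st-zoom-p-pzi-zu
1. k -> g, s -> z, t -> d / _ Z: fires at position(s) 2: sdzoomppzizu
2. 0 -> a / C _ C #: no change
surface: sdzoomppzizu

cell RANK=ol, POLE=du, NUM=em, KEL=ib:
underlying: fo-zoom-sp-im-g
1. k -> g, s -> z, t -> d / _ Z: no change
2. 0 -> a / C _ C #: inserts after position(s) 10: fozoomspimag
surface: fozoomspimag

cell RANK=pa, POLE=ak, NUM=so, KEL=un:
underlying: st-zoom-of-sa-bg
1. k -> g, s -> z, t -> d / _ Z: fires at position(s) 2: sdzoomofsabg
2. 0 -> a / C _ C #: inserts after position(s) 11: sdzoomofsabag
surface: sdzoomofsabag


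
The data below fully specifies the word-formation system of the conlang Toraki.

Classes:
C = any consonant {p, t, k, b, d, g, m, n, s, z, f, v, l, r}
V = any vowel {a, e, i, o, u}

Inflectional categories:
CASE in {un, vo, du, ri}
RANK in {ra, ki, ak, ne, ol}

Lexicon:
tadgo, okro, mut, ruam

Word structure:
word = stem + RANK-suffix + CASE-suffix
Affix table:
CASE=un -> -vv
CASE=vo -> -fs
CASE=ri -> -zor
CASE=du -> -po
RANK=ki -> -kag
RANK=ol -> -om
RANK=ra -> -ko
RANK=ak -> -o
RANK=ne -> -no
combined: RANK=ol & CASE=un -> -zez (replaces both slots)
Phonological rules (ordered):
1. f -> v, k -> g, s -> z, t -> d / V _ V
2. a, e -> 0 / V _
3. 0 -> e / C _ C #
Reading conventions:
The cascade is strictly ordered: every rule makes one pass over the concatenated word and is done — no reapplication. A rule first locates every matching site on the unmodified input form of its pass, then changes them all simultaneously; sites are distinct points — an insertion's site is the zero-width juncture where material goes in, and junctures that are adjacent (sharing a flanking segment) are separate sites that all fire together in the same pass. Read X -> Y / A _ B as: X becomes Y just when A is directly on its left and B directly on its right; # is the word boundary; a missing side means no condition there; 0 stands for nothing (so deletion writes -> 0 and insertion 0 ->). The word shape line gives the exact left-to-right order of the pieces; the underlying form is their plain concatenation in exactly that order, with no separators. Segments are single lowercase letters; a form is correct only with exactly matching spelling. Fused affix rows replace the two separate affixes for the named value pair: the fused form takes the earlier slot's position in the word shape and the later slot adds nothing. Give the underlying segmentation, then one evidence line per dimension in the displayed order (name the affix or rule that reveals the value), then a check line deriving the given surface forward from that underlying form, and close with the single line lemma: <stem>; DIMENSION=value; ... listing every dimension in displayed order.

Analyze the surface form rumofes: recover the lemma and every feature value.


underlying: ruam-o-fs
CASE=vo - signalled by the affix -fs
RANK=ak - signalled by the affix -o
check: ruamofs -> ruamofs -> rumofs -> rumofes
lemma: ruam; CASE=vo; RANK=ak
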